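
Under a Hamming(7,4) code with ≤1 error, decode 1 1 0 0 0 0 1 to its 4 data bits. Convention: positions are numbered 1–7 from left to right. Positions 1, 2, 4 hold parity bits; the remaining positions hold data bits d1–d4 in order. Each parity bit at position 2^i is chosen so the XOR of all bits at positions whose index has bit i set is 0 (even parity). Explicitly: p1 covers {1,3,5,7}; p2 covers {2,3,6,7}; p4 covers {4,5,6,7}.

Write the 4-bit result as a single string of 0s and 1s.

s1 (pos 1,3,5,7): 1⊕0⊕0⊕1 = 0
s2 (pos 2,3,6,7): 1⊕0⊕0⊕1 = 0
s4 (pos 4,5,6,7): 0⊕0⊕0⊕1 = 1
Syndrome s4…s1 = 100 → error at position 4.
Flip position 4: 1100001 → 1101001
Read data bits from positions 3,5,6,7: 0001

0001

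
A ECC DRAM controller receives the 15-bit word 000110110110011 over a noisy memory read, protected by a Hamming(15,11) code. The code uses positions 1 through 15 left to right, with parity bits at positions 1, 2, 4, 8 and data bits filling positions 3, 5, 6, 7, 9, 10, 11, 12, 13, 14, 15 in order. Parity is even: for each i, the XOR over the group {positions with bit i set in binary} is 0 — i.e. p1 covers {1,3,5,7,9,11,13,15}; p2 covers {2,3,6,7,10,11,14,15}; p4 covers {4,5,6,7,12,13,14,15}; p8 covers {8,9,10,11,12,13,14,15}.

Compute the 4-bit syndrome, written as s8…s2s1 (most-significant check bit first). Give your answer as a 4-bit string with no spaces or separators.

s1 (pos 1,3,5,7,9,11,13,15): 0⊕0⊕1⊕1⊕0⊕1⊕0⊕1 = 0
s2 (pos 2,3,6,7,10,11,14,15): 0⊕0⊕0⊕1⊕1⊕1⊕1⊕1 = 1
s4 (pos 4,5,6,7,12,13,14,15): 1⊕1⊕0⊕1⊕0⊕0⊕1⊕1 = 1
s8 (pos 8,9,10,11,12,13,14,15): 1⊕0⊕1⊕1⊕0⊕0⊕1⊕1 = 1
Syndrome s8…s1 = 1110 → error at position 14.

1110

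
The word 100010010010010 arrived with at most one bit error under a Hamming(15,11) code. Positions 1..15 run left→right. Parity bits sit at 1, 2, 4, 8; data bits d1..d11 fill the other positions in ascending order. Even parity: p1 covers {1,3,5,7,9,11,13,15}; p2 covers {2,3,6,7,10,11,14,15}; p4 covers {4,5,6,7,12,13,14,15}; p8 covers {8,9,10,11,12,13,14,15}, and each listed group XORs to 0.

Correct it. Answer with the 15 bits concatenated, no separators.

s1 (pos 1,3,5,7,9,11,13,15): 1⊕0⊕1⊕0⊕0⊕1⊕0⊕0 = 1
s2 (pos 2,3,6,7,10,11,14,15): 0⊕0⊕0⊕0⊕0⊕1⊕1⊕0 = 0
s4 (pos 4,5,6,7,12,13,14,15): 0⊕1⊕0⊕0⊕0⊕0⊕1⊕0 = 0
s8 (pos 8,9,10,11,12,13,14,15): 1⊕0⊕0⊕1⊕0⊕0⊕1⊕0 = 1
Syndrome s8…s1 = 1001 → error at position 9.
Flip position 9: 100010010010010 → 100010011010010

100010011010010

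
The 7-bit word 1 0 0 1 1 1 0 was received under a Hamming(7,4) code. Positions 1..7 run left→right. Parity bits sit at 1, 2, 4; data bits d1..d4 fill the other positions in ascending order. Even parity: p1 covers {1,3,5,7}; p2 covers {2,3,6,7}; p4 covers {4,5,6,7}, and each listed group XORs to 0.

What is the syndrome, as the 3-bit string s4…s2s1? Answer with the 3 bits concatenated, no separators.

s1 (pos 1,3,5,7): 1⊕0⊕1⊕0 = 0
s2 (pos 2,3,6,7): 0⊕0⊕1⊕0 = 1
s4 (pos 4,5,6,7): 1⊕1⊕1⊕0 = 1
Syndrome s4…s1 = 110 → error at position 6.

110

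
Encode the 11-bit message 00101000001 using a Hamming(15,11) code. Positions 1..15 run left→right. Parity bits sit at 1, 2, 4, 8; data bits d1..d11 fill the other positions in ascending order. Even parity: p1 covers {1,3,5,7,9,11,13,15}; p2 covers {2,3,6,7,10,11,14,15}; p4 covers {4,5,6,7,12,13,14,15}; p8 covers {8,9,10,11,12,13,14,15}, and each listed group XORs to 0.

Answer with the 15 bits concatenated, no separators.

Place data at non-parity positions: p1 p2 0 p4 0 1 0 p8 1 0 0 0 0 0 1
p1 (pos 1,3,5,7,9,11,13,15): XOR of data positions = 0⊕0⊕0⊕1⊕0⊕0⊕1 = 0
p2 (pos 2,3,6,7,10,11,14,15): XOR of data positions = 0⊕1⊕0⊕0⊕0⊕0⊕1 = 0
p4 (pos 4,5,6,7,12,13,14,15): XOR of data positions = 0⊕1⊕0⊕0⊕0⊕0⊕1 = 0
p8 (pos 8,9,10,11,12,13,14,15): XOR of data positions = 1⊕0⊕0⊕0⊕0⊕0⊕1 = 0
Codeword: 000001001000001

000001001000001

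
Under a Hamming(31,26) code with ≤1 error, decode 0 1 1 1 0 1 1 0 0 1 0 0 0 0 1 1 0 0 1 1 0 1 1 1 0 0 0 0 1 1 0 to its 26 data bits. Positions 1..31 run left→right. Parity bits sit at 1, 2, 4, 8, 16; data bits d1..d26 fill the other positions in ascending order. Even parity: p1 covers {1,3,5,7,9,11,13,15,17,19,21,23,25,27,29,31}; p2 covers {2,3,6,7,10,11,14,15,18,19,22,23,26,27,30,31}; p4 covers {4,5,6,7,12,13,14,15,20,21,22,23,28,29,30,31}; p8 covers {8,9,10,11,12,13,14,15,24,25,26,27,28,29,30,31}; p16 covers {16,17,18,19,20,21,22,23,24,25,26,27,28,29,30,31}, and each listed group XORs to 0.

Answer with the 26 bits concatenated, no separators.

10110101001001101110000110

s1 (pos 1,3,5,7,9,11,13,15,17,19,21,23,25,27,29,31): 0⊕1⊕0⊕1⊕0⊕0⊕0⊕1⊕0⊕1⊕0⊕1⊕0⊕0⊕1⊕0 = 0
s2 (pos 2,3,6,7,10,11,14,15,18,19,22,23,26,27,30,31): 1⊕1⊕1⊕1⊕1⊕0⊕0⊕1⊕0⊕1⊕1⊕1⊕0⊕0⊕1⊕0 = 0
s4 (pos 4,5,6,7,12,13,14,15,20,21,22,23,28,29,30,31): 1⊕0⊕1⊕1⊕0⊕0⊕0⊕1⊕1⊕0⊕1⊕1⊕0⊕1⊕1⊕0 = 1
s8 (pos 8,9,10,11,12,13,14,15,24,25,26,27,28,29,30,31): 0⊕0⊕1⊕0⊕0⊕0⊕0⊕1⊕1⊕0⊕0⊕0⊕0⊕1⊕1⊕0 = 1
s16 (pos 16,17,18,19,20,21,22,23,24,25,26,27,28,29,30,31): 1⊕0⊕0⊕1⊕1⊕0⊕1⊕1⊕1⊕0⊕0⊕0⊕0⊕1⊕1⊕0 = 0
Syndrome s16…s1 = 01100 → error at position 12.
Flip position 12: 0111011001000011001101110000110 → 0111011001010011001101110000110
Read data bits from positions 3,5,6,7,9,10,11,12,13,14,15,17,18,19,20,21,22,23,24,25,26,27,28,29,30,31: 10110101001001101110000110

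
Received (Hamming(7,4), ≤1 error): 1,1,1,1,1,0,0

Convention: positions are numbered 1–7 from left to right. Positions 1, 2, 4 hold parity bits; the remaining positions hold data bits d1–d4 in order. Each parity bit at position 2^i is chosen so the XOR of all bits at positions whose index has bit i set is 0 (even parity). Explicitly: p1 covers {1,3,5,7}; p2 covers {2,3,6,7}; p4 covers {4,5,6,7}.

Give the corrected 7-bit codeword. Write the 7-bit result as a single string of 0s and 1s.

s1 (pos 1,3,5,7): 1⊕1⊕1⊕0 = 1
s2 (pos 2,3,6,7): 1⊕1⊕0⊕0 = 0
s4 (pos 4,5,6,7): 1⊕1⊕0⊕0 = 0
Syndrome s4…s1 = 001 → error at position 1.
Flip position 1: 1111100 → 0111100

0111100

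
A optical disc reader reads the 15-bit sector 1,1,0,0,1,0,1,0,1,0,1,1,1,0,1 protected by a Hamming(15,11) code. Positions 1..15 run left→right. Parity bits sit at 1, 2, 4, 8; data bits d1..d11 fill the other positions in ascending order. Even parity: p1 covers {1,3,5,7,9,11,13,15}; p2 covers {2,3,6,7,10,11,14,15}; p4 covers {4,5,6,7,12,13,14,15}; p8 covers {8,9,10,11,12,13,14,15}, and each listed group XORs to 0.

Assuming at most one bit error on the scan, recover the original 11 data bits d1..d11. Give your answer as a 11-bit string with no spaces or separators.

01011011001

s1 (pos 1,3,5,7,9,11,13,15): 1⊕0⊕1⊕1⊕1⊕1⊕1⊕1 = 1
s2 (pos 2,3,6,7,10,11,14,15): 1⊕0⊕0⊕1⊕0⊕1⊕0⊕1 = 0
s4 (pos 4,5,6,7,12,13,14,15): 0⊕1⊕0⊕1⊕1⊕1⊕0⊕1 = 1
s8 (pos 8,9,10,11,12,13,14,15): 0⊕1⊕0⊕1⊕1⊕1⊕0⊕1 = 1
Syndrome s8…s1 = 1101 → error at position 13.
Flip position 13: 110010101011101 → 110010101011001
Read data bits from positions 3,5,6,7,9,10,11,12,13,14,15: 01011011001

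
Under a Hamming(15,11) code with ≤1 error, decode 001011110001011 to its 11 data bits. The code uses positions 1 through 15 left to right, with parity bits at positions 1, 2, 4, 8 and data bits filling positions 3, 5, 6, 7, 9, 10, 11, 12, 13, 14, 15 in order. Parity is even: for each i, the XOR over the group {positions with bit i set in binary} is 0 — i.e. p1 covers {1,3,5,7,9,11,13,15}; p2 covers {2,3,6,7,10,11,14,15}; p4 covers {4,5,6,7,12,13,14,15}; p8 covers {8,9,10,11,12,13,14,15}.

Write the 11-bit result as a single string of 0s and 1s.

s1 (pos 1,3,5,7,9,11,13,15): 0⊕1⊕1⊕1⊕0⊕0⊕0⊕1 = 0
s2 (pos 2,3,6,7,10,11,14,15): 0⊕1⊕1⊕1⊕0⊕0⊕1⊕1 = 1
s4 (pos 4,5,6,7,12,13,14,15): 0⊕1⊕1⊕1⊕1⊕0⊕1⊕1 = 0
s8 (pos 8,9,10,11,12,13,14,15): 1⊕0⊕0⊕0⊕1⊕0⊕1⊕1 = 0
Syndrome s8…s1 = 0010 → error at position 2.
Flip position 2: 001011110001011 → 011011110001011
Read data bits from positions 3,5,6,7,9,10,11,12,13,14,15: 11110001011

11110001011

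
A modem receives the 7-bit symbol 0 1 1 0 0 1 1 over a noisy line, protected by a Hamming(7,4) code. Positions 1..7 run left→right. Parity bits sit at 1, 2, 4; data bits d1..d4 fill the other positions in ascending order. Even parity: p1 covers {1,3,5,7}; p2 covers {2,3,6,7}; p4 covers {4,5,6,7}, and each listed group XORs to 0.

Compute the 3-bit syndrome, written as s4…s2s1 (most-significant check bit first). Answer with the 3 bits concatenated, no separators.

000

s1 (pos 1,3,5,7): 0⊕1⊕0⊕1 = 0
s2 (pos 2,3,6,7): 1⊕1⊕1⊕1 = 0
s4 (pos 4,5,6,7): 0⊕0⊕1⊕1 = 0
Syndrome s4…s1 = 000 → no error.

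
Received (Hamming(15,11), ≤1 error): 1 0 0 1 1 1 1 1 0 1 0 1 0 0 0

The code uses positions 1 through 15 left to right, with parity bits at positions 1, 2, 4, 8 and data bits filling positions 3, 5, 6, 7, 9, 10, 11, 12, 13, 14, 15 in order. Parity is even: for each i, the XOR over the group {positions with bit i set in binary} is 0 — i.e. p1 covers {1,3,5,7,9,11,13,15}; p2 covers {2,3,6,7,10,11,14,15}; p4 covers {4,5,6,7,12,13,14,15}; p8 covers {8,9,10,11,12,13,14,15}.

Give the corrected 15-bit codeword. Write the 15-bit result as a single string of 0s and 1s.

s1 (pos 1,3,5,7,9,11,13,15): 1⊕0⊕1⊕1⊕0⊕0⊕0⊕0 = 1
s2 (pos 2,3,6,7,10,11,14,15): 0⊕0⊕1⊕1⊕1⊕0⊕0⊕0 = 1
s4 (pos 4,5,6,7,12,13,14,15): 1⊕1⊕1⊕1⊕1⊕0⊕0⊕0 = 1
s8 (pos 8,9,10,11,12,13,14,15): 1⊕0⊕1⊕0⊕1⊕0⊕0⊕0 = 1
Syndrome s8…s1 = 1111 → error at position 15.
Flip position 15: 100111110101000 → 100111110101001

100111110101001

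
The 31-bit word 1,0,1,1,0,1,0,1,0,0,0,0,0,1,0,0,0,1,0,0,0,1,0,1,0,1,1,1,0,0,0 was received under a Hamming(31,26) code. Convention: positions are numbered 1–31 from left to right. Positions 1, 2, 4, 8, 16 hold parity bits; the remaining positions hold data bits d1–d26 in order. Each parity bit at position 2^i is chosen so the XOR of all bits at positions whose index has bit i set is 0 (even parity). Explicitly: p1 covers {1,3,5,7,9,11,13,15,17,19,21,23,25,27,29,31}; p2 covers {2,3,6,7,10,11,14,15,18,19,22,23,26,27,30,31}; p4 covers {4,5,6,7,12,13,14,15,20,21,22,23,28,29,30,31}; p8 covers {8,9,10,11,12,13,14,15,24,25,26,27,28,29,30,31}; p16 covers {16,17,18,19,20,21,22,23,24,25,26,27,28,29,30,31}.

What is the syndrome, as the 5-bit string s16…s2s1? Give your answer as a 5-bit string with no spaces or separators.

00111

s1 (pos 1,3,5,7,9,11,13,15,17,19,21,23,25,27,29,31): 1⊕1⊕0⊕0⊕0⊕0⊕0⊕0⊕0⊕0⊕0⊕0⊕0⊕1⊕0⊕0 = 1
s2 (pos 2,3,6,7,10,11,14,15,18,19,22,23,26,27,30,31): 0⊕1⊕1⊕0⊕0⊕0⊕1⊕0⊕1⊕0⊕1⊕0⊕1⊕1⊕0⊕0 = 1
s4 (pos 4,5,6,7,12,13,14,15,20,21,22,23,28,29,30,31): 1⊕0⊕1⊕0⊕0⊕0⊕1⊕0⊕0⊕0⊕1⊕0⊕1⊕0⊕0⊕0 = 1
s8 (pos 8,9,10,11,12,13,14,15,24,25,26,27,28,29,30,31): 1⊕0⊕0⊕0⊕0⊕0⊕1⊕0⊕1⊕0⊕1⊕1⊕1⊕0⊕0⊕0 = 0
s16 (pos 16,17,18,19,20,21,22,23,24,25,26,27,28,29,30,31): 0⊕0⊕1⊕0⊕0⊕0⊕1⊕0⊕1⊕0⊕1⊕1⊕1⊕0⊕0⊕0 = 0
Syndrome s16…s1 = 00111 → error at position 7.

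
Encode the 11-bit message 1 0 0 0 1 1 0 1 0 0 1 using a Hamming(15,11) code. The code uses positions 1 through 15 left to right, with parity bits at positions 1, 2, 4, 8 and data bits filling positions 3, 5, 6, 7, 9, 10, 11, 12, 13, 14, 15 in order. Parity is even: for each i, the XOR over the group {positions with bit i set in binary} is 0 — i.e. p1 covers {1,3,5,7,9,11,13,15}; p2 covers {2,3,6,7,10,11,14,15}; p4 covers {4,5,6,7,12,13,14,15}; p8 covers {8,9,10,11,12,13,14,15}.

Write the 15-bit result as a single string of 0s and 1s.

111000001101001

Place data at non-parity positions: p1 p2 1 p4 0 0 0 p8 1 1 0 1 0 0 1
p1 (pos 1,3,5,7,9,11,13,15): XOR of data positions = 1⊕0⊕0⊕1⊕0⊕0⊕1 = 1
p2 (pos 2,3,6,7,10,11,14,15): XOR of data positions = 1⊕0⊕0⊕1⊕0⊕0⊕1 = 1
p4 (pos 4,5,6,7,12,13,14,15): XOR of data positions = 0⊕0⊕0⊕1⊕0⊕0⊕1 = 0
p8 (pos 8,9,10,11,12,13,14,15): XOR of data positions = 1⊕1⊕0⊕1⊕0⊕0⊕1 = 0
Codeword: 111000001101001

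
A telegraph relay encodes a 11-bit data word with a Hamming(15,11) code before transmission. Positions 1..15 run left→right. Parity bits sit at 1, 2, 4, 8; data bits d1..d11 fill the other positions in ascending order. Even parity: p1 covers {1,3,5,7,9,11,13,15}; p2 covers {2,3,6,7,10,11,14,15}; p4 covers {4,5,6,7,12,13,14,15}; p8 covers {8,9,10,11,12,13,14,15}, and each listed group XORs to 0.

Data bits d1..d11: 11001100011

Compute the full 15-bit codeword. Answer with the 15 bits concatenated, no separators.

001110001100011

Place data at non-parity positions: p1 p2 1 p4 1 0 0 p8 1 1 0 0 0 1 1
p1 (pos 1,3,5,7,9,11,13,15): XOR of data positions = 1⊕1⊕0⊕1⊕0⊕0⊕1 = 0
p2 (pos 2,3,6,7,10,11,14,15): XOR of data positions = 1⊕0⊕0⊕1⊕0⊕1⊕1 = 0
p4 (pos 4,5,6,7,12,13,14,15): XOR of data positions = 1⊕0⊕0⊕0⊕0⊕1⊕1 = 1
p8 (pos 8,9,10,11,12,13,14,15): XOR of data positions = 1⊕1⊕0⊕0⊕0⊕1⊕1 = 0
Codeword: 001110001100011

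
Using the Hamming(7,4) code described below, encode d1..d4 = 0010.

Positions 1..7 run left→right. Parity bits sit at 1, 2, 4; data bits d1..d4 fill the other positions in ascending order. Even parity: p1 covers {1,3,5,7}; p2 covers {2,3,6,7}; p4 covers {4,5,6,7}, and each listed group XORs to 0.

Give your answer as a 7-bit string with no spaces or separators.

Place data at non-parity positions: p1 p2 0 p4 0 1 0
p1 (pos 1,3,5,7): XOR of data positions = 0⊕0⊕0 = 0
p2 (pos 2,3,6,7): XOR of data positions = 0⊕1⊕0 = 1
p4 (pos 4,5,6,7): XOR of data positions = 0⊕1⊕0 = 1
Codeword: 0101010

0101010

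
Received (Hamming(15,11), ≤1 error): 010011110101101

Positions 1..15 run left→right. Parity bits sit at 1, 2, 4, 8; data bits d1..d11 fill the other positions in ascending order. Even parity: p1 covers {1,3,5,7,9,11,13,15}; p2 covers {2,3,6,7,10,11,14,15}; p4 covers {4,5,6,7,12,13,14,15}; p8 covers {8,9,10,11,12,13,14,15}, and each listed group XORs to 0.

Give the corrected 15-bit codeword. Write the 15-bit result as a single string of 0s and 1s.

s1 (pos 1,3,5,7,9,11,13,15): 0⊕0⊕1⊕1⊕0⊕0⊕1⊕1 = 0
s2 (pos 2,3,6,7,10,11,14,15): 1⊕0⊕1⊕1⊕1⊕0⊕0⊕1 = 1
s4 (pos 4,5,6,7,12,13,14,15): 0⊕1⊕1⊕1⊕1⊕1⊕0⊕1 = 0
s8 (pos 8,9,10,11,12,13,14,15): 1⊕0⊕1⊕0⊕1⊕1⊕0⊕1 = 1
Syndrome s8…s1 = 1010 → error at position 10.
Flip position 10: 010011110101101 → 010011110001101

010011110001101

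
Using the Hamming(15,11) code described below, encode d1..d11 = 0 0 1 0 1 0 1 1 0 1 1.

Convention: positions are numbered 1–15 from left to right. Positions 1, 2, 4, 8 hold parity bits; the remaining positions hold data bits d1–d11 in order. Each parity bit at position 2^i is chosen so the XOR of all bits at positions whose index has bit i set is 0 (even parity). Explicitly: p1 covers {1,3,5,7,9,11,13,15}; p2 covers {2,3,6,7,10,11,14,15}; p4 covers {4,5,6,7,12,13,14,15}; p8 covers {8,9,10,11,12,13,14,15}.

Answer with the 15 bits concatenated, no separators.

Place data at non-parity positions: p1 p2 0 p4 0 1 0 p8 1 0 1 1 0 1 1
p1 (pos 1,3,5,7,9,11,13,15): XOR of data positions = 0⊕0⊕0⊕1⊕1⊕0⊕1 = 1
p2 (pos 2,3,6,7,10,11,14,15): XOR of data positions = 0⊕1⊕0⊕0⊕1⊕1⊕1 = 0
p4 (pos 4,5,6,7,12,13,14,15): XOR of data positions = 0⊕1⊕0⊕1⊕0⊕1⊕1 = 0
p8 (pos 8,9,10,11,12,13,14,15): XOR of data positions = 1⊕0⊕1⊕1⊕0⊕1⊕1 = 1
Codeword: 100001011011011

100001011011011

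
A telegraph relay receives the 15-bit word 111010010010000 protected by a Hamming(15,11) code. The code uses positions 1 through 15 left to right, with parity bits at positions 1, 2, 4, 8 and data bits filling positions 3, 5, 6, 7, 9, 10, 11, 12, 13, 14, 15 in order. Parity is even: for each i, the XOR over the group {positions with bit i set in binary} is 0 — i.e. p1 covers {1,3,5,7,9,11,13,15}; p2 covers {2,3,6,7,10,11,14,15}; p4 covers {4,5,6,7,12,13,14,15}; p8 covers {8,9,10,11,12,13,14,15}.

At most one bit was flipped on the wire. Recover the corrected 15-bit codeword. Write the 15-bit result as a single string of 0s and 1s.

s1 (pos 1,3,5,7,9,11,13,15): 1⊕1⊕1⊕0⊕0⊕1⊕0⊕0 = 0
s2 (pos 2,3,6,7,10,11,14,15): 1⊕1⊕0⊕0⊕0⊕1⊕0⊕0 = 1
s4 (pos 4,5,6,7,12,13,14,15): 0⊕1⊕0⊕0⊕0⊕0⊕0⊕0 = 1
s8 (pos 8,9,10,11,12,13,14,15): 1⊕0⊕0⊕1⊕0⊕0⊕0⊕0 = 0
Syndrome s8…s1 = 0110 → error at position 6.
Flip position 6: 111010010010000 → 111011010010000

111011010010000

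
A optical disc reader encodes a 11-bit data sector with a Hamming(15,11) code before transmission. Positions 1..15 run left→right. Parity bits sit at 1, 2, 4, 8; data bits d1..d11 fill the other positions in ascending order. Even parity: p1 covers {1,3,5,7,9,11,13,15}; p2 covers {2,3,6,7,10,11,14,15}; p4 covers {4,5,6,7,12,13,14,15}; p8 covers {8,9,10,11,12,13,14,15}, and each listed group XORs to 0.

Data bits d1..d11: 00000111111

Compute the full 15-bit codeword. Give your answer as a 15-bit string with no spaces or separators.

Place data at non-parity positions: p1 p2 0 p4 0 0 0 p8 0 1 1 1 1 1 1
p1 (pos 1,3,5,7,9,11,13,15): XOR of data positions = 0⊕0⊕0⊕0⊕1⊕1⊕1 = 1
p2 (pos 2,3,6,7,10,11,14,15): XOR of data positions = 0⊕0⊕0⊕1⊕1⊕1⊕1 = 0
p4 (pos 4,5,6,7,12,13,14,15): XOR of data positions = 0⊕0⊕0⊕1⊕1⊕1⊕1 = 0
p8 (pos 8,9,10,11,12,13,14,15): XOR of data positions = 0⊕1⊕1⊕1⊕1⊕1⊕1 = 0
Codeword: 100000000111111

100000000111111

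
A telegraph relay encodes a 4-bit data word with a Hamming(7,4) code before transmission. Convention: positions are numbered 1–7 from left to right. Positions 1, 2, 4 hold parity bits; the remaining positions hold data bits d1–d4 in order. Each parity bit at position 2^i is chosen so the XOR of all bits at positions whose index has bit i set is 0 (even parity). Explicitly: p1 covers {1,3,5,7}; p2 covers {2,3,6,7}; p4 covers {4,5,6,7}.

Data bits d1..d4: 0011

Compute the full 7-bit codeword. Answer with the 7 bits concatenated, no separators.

1000011

Place data at non-parity positions: p1 p2 0 p4 0 1 1
p1 (pos 1,3,5,7): XOR of data positions = 0⊕0⊕1 = 1
p2 (pos 2,3,6,7): XOR of data positions = 0⊕1⊕1 = 0
p4 (pos 4,5,6,7): XOR of data positions = 0⊕1⊕1 = 0
Codeword: 1000011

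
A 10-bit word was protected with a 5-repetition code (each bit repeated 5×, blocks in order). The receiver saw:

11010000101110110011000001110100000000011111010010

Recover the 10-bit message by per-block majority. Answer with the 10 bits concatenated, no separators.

Block 1 (11010): 3 ones → 1
Block 2 (00010): 1 one → 0
Block 3 (11101): 4 ones → 1
Block 4 (10011): 3 ones → 1
Block 5 (00000): 0 ones → 0
Block 6 (11101): 4 ones → 1
Block 7 (00000): 0 ones → 0
Block 8 (00001): 1 one → 0
Block 9 (11110): 4 ones → 1
Block 10 (10010): 2 ones → 0

1011010010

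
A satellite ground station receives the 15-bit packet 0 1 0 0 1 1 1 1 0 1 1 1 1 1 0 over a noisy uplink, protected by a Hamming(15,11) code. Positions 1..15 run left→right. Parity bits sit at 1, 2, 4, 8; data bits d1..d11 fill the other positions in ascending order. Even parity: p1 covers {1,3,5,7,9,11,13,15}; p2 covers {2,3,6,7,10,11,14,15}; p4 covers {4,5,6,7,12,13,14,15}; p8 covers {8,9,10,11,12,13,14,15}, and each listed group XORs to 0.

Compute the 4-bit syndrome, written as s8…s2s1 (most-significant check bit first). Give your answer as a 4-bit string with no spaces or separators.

0000

s1 (pos 1,3,5,7,9,11,13,15): 0⊕0⊕1⊕1⊕0⊕1⊕1⊕0 = 0
s2 (pos 2,3,6,7,10,11,14,15): 1⊕0⊕1⊕1⊕1⊕1⊕1⊕0 = 0
s4 (pos 4,5,6,7,12,13,14,15): 0⊕1⊕1⊕1⊕1⊕1⊕1⊕0 = 0
s8 (pos 8,9,10,11,12,13,14,15): 1⊕0⊕1⊕1⊕1⊕1⊕1⊕0 = 0
Syndrome s8…s1 = 0000 → no error.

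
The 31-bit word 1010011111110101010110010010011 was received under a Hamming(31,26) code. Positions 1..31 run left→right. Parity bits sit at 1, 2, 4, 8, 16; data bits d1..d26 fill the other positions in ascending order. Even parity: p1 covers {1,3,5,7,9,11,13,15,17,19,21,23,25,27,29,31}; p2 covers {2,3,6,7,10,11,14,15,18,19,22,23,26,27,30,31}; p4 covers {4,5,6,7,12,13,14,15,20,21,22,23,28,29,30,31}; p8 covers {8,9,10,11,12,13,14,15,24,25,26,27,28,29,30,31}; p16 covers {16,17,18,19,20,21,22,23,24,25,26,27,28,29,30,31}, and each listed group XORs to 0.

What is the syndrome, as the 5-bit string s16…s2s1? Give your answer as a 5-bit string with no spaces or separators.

00000

s1 (pos 1,3,5,7,9,11,13,15,17,19,21,23,25,27,29,31): 1⊕1⊕0⊕1⊕1⊕1⊕0⊕0⊕0⊕0⊕1⊕0⊕0⊕1⊕0⊕1 = 0
s2 (pos 2,3,6,7,10,11,14,15,18,19,22,23,26,27,30,31): 0⊕1⊕1⊕1⊕1⊕1⊕1⊕0⊕1⊕0⊕0⊕0⊕0⊕1⊕1⊕1 = 0
s4 (pos 4,5,6,7,12,13,14,15,20,21,22,23,28,29,30,31): 0⊕0⊕1⊕1⊕1⊕0⊕1⊕0⊕1⊕1⊕0⊕0⊕0⊕0⊕1⊕1 = 0
s8 (pos 8,9,10,11,12,13,14,15,24,25,26,27,28,29,30,31): 1⊕1⊕1⊕1⊕1⊕0⊕1⊕0⊕1⊕0⊕0⊕1⊕0⊕0⊕1⊕1 = 0
s16 (pos 16,17,18,19,20,21,22,23,24,25,26,27,28,29,30,31): 1⊕0⊕1⊕0⊕1⊕1⊕0⊕0⊕1⊕0⊕0⊕1⊕0⊕0⊕1⊕1 = 0
Syndrome s16…s1 = 00000 → no error.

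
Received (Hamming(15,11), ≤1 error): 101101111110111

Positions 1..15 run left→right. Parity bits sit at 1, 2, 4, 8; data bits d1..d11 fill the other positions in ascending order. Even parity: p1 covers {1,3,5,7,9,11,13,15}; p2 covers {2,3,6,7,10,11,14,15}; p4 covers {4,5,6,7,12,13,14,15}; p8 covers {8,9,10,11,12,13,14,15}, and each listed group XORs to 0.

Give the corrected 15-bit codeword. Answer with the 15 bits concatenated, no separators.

101101111100111

s1 (pos 1,3,5,7,9,11,13,15): 1⊕1⊕0⊕1⊕1⊕1⊕1⊕1 = 1
s2 (pos 2,3,6,7,10,11,14,15): 0⊕1⊕1⊕1⊕1⊕1⊕1⊕1 = 1
s4 (pos 4,5,6,7,12,13,14,15): 1⊕0⊕1⊕1⊕0⊕1⊕1⊕1 = 0
s8 (pos 8,9,10,11,12,13,14,15): 1⊕1⊕1⊕1⊕0⊕1⊕1⊕1 = 1
Syndrome s8…s1 = 1011 → error at position 11.
Flip position 11: 101101111110111 → 101101111100111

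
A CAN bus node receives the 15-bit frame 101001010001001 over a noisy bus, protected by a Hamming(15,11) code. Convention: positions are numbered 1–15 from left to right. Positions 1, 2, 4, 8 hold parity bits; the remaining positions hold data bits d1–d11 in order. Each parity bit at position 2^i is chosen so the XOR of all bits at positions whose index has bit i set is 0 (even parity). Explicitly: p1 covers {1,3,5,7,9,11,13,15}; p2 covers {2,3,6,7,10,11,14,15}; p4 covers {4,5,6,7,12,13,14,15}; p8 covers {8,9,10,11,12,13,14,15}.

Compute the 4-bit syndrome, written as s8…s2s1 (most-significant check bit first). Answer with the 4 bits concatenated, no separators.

s1 (pos 1,3,5,7,9,11,13,15): 1⊕1⊕0⊕0⊕0⊕0⊕0⊕1 = 1
s2 (pos 2,3,6,7,10,11,14,15): 0⊕1⊕1⊕0⊕0⊕0⊕0⊕1 = 1
s4 (pos 4,5,6,7,12,13,14,15): 0⊕0⊕1⊕0⊕1⊕0⊕0⊕1 = 1
s8 (pos 8,9,10,11,12,13,14,15): 1⊕0⊕0⊕0⊕1⊕0⊕0⊕1 = 1
Syndrome s8…s1 = 1111 → error at position 15.

1111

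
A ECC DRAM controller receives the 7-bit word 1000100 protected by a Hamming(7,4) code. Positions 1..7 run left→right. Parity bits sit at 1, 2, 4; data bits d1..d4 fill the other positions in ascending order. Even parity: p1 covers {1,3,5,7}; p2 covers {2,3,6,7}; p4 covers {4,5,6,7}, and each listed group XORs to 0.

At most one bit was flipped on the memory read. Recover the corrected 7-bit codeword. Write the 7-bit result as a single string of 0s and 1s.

1001100

s1 (pos 1,3,5,7): 1⊕0⊕1⊕0 = 0
s2 (pos 2,3,6,7): 0⊕0⊕0⊕0 = 0
s4 (pos 4,5,6,7): 0⊕1⊕0⊕0 = 1
Syndrome s4…s1 = 100 → error at position 4.
Flip position 4: 1000100 → 1001100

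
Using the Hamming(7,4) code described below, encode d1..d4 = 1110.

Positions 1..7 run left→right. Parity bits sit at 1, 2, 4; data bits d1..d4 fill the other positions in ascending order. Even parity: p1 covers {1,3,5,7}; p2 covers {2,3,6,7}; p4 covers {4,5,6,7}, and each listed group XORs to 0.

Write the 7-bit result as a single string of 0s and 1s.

0010110

Place data at non-parity positions: p1 p2 1 p4 1 1 0
p1 (pos 1,3,5,7): XOR of data positions = 1⊕1⊕0 = 0
p2 (pos 2,3,6,7): XOR of data positions = 1⊕1⊕0 = 0
p4 (pos 4,5,6,7): XOR of data positions = 1⊕1⊕0 = 0
Codeword: 0010110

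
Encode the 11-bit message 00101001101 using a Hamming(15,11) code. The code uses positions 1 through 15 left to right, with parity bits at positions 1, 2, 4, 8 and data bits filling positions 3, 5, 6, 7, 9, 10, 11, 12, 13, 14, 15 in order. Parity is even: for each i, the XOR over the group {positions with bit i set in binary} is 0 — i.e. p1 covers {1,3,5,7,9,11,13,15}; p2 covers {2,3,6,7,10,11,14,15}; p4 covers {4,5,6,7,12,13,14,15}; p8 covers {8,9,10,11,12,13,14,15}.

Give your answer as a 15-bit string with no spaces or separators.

100001001001101

Place data at non-parity positions: p1 p2 0 p4 0 1 0 p8 1 0 0 1 1 0 1
p1 (pos 1,3,5,7,9,11,13,15): XOR of data positions = 0⊕0⊕0⊕1⊕0⊕1⊕1 = 1
p2 (pos 2,3,6,7,10,11,14,15): XOR of data positions = 0⊕1⊕0⊕0⊕0⊕0⊕1 = 0
p4 (pos 4,5,6,7,12,13,14,15): XOR of data positions = 0⊕1⊕0⊕1⊕1⊕0⊕1 = 0
p8 (pos 8,9,10,11,12,13,14,15): XOR of data positions = 1⊕0⊕0⊕1⊕1⊕0⊕1 = 0
Codeword: 100001001001101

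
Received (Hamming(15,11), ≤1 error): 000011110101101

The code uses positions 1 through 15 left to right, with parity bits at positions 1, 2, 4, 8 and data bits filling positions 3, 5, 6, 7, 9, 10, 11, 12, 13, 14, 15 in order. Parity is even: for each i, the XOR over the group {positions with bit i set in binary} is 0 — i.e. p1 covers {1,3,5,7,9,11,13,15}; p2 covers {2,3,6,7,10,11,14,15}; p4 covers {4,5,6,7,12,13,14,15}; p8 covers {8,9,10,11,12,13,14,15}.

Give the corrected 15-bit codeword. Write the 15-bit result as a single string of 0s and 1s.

s1 (pos 1,3,5,7,9,11,13,15): 0⊕0⊕1⊕1⊕0⊕0⊕1⊕1 = 0
s2 (pos 2,3,6,7,10,11,14,15): 0⊕0⊕1⊕1⊕1⊕0⊕0⊕1 = 0
s4 (pos 4,5,6,7,12,13,14,15): 0⊕1⊕1⊕1⊕1⊕1⊕0⊕1 = 0
s8 (pos 8,9,10,11,12,13,14,15): 1⊕0⊕1⊕0⊕1⊕1⊕0⊕1 = 1
Syndrome s8…s1 = 1000 → error at position 8.
Flip position 8: 000011110101101 → 000011100101101

000011100101101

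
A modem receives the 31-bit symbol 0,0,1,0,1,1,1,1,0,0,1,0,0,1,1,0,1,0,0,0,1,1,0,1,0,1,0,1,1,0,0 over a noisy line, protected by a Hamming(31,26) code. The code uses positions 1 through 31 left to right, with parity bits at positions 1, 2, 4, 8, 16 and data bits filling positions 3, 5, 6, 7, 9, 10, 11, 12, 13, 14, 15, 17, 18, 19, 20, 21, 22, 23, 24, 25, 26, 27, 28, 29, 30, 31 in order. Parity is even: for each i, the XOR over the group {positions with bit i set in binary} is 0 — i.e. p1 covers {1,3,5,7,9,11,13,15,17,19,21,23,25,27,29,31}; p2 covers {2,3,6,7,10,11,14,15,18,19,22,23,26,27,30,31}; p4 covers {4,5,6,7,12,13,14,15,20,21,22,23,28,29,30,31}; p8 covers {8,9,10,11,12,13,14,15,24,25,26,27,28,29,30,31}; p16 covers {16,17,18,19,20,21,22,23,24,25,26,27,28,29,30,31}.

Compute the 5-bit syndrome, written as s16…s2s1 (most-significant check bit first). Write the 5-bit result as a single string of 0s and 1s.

s1 (pos 1,3,5,7,9,11,13,15,17,19,21,23,25,27,29,31): 0⊕1⊕1⊕1⊕0⊕1⊕0⊕1⊕1⊕0⊕1⊕0⊕0⊕0⊕1⊕0 = 0
s2 (pos 2,3,6,7,10,11,14,15,18,19,22,23,26,27,30,31): 0⊕1⊕1⊕1⊕0⊕1⊕1⊕1⊕0⊕0⊕1⊕0⊕1⊕0⊕0⊕0 = 0
s4 (pos 4,5,6,7,12,13,14,15,20,21,22,23,28,29,30,31): 0⊕1⊕1⊕1⊕0⊕0⊕1⊕1⊕0⊕1⊕1⊕0⊕1⊕1⊕0⊕0 = 1
s8 (pos 8,9,10,11,12,13,14,15,24,25,26,27,28,29,30,31): 1⊕0⊕0⊕1⊕0⊕0⊕1⊕1⊕1⊕0⊕1⊕0⊕1⊕1⊕0⊕0 = 0
s16 (pos 16,17,18,19,20,21,22,23,24,25,26,27,28,29,30,31): 0⊕1⊕0⊕0⊕0⊕1⊕1⊕0⊕1⊕0⊕1⊕0⊕1⊕1⊕0⊕0 = 1
Syndrome s16…s1 = 10100 → error at position 20.

10100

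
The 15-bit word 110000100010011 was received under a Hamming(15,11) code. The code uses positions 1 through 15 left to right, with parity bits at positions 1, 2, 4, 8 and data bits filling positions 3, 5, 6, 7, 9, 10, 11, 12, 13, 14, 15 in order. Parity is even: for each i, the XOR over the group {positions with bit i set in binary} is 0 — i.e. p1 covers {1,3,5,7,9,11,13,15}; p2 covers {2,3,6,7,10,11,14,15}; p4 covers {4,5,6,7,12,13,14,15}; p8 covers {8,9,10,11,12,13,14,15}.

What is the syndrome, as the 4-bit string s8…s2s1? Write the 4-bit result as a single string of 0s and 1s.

s1 (pos 1,3,5,7,9,11,13,15): 1⊕0⊕0⊕1⊕0⊕1⊕0⊕1 = 0
s2 (pos 2,3,6,7,10,11,14,15): 1⊕0⊕0⊕1⊕0⊕1⊕1⊕1 = 1
s4 (pos 4,5,6,7,12,13,14,15): 0⊕0⊕0⊕1⊕0⊕0⊕1⊕1 = 1
s8 (pos 8,9,10,11,12,13,14,15): 0⊕0⊕0⊕1⊕0⊕0⊕1⊕1 = 1
Syndrome s8…s1 = 1110 → error at position 14.

1110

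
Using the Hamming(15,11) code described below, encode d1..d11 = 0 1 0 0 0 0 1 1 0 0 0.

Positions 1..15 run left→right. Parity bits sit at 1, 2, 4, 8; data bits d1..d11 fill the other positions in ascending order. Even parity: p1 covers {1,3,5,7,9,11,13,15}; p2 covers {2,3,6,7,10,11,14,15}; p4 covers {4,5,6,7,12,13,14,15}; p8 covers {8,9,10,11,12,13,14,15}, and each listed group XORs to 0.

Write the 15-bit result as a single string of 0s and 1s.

010010000011000

Place data at non-parity positions: p1 p2 0 p4 1 0 0 p8 0 0 1 1 0 0 0
p1 (pos 1,3,5,7,9,11,13,15): XOR of data positions = 0⊕1⊕0⊕0⊕1⊕0⊕0 = 0
p2 (pos 2,3,6,7,10,11,14,15): XOR of data positions = 0⊕0⊕0⊕0⊕1⊕0⊕0 = 1
p4 (pos 4,5,6,7,12,13,14,15): XOR of data positions = 1⊕0⊕0⊕1⊕0⊕0⊕0 = 0
p8 (pos 8,9,10,11,12,13,14,15): XOR of data positions = 0⊕0⊕1⊕1⊕0⊕0⊕0 = 0
Codeword: 010010000011000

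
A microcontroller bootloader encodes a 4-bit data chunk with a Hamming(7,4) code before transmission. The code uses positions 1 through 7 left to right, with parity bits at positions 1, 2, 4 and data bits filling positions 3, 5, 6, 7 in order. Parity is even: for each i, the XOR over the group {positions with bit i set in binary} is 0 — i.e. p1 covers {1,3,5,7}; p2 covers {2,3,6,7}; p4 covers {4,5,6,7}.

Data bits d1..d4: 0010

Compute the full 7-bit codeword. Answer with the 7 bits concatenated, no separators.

0101010

Place data at non-parity positions: p1 p2 0 p4 0 1 0
p1 (pos 1,3,5,7): XOR of data positions = 0⊕0⊕0 = 0
p2 (pos 2,3,6,7): XOR of data positions = 0⊕1⊕0 = 1
p4 (pos 4,5,6,7): XOR of data positions = 0⊕1⊕0 = 1
Codeword: 0101010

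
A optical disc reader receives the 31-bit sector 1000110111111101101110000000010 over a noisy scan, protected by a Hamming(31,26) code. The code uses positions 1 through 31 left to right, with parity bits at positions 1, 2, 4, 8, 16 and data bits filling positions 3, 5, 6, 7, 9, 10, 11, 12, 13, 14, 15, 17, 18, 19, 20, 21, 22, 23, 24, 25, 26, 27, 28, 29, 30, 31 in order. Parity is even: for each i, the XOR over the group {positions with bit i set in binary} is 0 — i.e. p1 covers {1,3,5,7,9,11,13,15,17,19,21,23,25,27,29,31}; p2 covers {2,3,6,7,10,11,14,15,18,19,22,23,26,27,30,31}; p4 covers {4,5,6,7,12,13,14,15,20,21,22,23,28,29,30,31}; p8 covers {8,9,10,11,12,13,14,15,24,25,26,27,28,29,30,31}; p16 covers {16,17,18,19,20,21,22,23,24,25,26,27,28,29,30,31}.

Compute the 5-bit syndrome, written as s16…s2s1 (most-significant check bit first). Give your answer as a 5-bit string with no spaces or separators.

00000

s1 (pos 1,3,5,7,9,11,13,15,17,19,21,23,25,27,29,31): 1⊕0⊕1⊕0⊕1⊕1⊕1⊕0⊕1⊕1⊕1⊕0⊕0⊕0⊕0⊕0 = 0
s2 (pos 2,3,6,7,10,11,14,15,18,19,22,23,26,27,30,31): 0⊕0⊕1⊕0⊕1⊕1⊕1⊕0⊕0⊕1⊕0⊕0⊕0⊕0⊕1⊕0 = 0
s4 (pos 4,5,6,7,12,13,14,15,20,21,22,23,28,29,30,31): 0⊕1⊕1⊕0⊕1⊕1⊕1⊕0⊕1⊕1⊕0⊕0⊕0⊕0⊕1⊕0 = 0
s8 (pos 8,9,10,11,12,13,14,15,24,25,26,27,28,29,30,31): 1⊕1⊕1⊕1⊕1⊕1⊕1⊕0⊕0⊕0⊕0⊕0⊕0⊕0⊕1⊕0 = 0
s16 (pos 16,17,18,19,20,21,22,23,24,25,26,27,28,29,30,31): 1⊕1⊕0⊕1⊕1⊕1⊕0⊕0⊕0⊕0⊕0⊕0⊕0⊕0⊕1⊕0 = 0
Syndrome s16…s1 = 00000 → no error.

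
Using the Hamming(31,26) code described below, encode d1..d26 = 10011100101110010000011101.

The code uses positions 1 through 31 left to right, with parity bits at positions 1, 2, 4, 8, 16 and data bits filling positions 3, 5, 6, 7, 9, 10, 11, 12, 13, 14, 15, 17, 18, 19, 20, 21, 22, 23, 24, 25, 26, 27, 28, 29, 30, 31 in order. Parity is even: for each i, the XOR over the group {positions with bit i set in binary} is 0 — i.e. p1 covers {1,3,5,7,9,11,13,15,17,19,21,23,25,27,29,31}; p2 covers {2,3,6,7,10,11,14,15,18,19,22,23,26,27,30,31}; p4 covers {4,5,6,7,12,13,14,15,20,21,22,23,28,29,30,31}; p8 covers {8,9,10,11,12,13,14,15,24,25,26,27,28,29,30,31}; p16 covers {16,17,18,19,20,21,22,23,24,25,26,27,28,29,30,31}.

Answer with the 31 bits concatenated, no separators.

Place data at non-parity positions: p1 p2 1 p4 0 0 1 p8 1 1 0 0 1 0 1 p16 1 1 0 0 1 0 0 0 0 0 1 1 1 0 1
p1 (pos 1,3,5,7,9,11,13,15,17,19,21,23,25,27,29,31): XOR of data positions = 1⊕0⊕1⊕1⊕0⊕1⊕1⊕1⊕0⊕1⊕0⊕0⊕1⊕1⊕1 = 0
p2 (pos 2,3,6,7,10,11,14,15,18,19,22,23,26,27,30,31): XOR of data positions = 1⊕0⊕1⊕1⊕0⊕0⊕1⊕1⊕0⊕0⊕0⊕0⊕1⊕0⊕1 = 1
p4 (pos 4,5,6,7,12,13,14,15,20,21,22,23,28,29,30,31): XOR of data positions = 0⊕0⊕1⊕0⊕1⊕0⊕1⊕0⊕1⊕0⊕0⊕1⊕1⊕0⊕1 = 1
p8 (pos 8,9,10,11,12,13,14,15,24,25,26,27,28,29,30,31): XOR of data positions = 1⊕1⊕0⊕0⊕1⊕0⊕1⊕0⊕0⊕0⊕1⊕1⊕1⊕0⊕1 = 0
p16 (pos 16,17,18,19,20,21,22,23,24,25,26,27,28,29,30,31): XOR of data positions = 1⊕1⊕0⊕0⊕1⊕0⊕0⊕0⊕0⊕0⊕1⊕1⊕1⊕0⊕1 = 1
Codeword: 0111001011001011110010000011101

0111001011001011110010000011101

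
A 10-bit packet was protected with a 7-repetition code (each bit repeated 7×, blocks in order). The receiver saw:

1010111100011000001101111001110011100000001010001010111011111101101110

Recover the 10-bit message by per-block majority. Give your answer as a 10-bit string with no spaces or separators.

1001100111

Block 1 (1010111): 5 ones → 1
Block 2 (1000110): 3 ones → 0
Block 3 (0000110): 2 ones → 0
Block 4 (1111001): 5 ones → 1
Block 5 (1100111): 5 ones → 1
Block 6 (0000000): 0 ones → 0
Block 7 (1010001): 3 ones → 0
Block 8 (0101110): 4 ones → 1
Block 9 (1111110): 6 ones → 1
Block 10 (1101110): 5 ones → 1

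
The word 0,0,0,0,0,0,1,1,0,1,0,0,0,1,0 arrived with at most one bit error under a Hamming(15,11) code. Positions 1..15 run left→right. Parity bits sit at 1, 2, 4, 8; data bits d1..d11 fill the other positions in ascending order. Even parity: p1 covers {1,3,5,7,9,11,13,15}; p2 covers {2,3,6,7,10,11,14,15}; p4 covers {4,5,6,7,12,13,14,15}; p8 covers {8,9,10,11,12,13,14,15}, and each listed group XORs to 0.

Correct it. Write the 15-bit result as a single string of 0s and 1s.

000000110110010

s1 (pos 1,3,5,7,9,11,13,15): 0⊕0⊕0⊕1⊕0⊕0⊕0⊕0 = 1
s2 (pos 2,3,6,7,10,11,14,15): 0⊕0⊕0⊕1⊕1⊕0⊕1⊕0 = 1
s4 (pos 4,5,6,7,12,13,14,15): 0⊕0⊕0⊕1⊕0⊕0⊕1⊕0 = 0
s8 (pos 8,9,10,11,12,13,14,15): 1⊕0⊕1⊕0⊕0⊕0⊕1⊕0 = 1
Syndrome s8…s1 = 1011 → error at position 11.
Flip position 11: 000000110100010 → 000000110110010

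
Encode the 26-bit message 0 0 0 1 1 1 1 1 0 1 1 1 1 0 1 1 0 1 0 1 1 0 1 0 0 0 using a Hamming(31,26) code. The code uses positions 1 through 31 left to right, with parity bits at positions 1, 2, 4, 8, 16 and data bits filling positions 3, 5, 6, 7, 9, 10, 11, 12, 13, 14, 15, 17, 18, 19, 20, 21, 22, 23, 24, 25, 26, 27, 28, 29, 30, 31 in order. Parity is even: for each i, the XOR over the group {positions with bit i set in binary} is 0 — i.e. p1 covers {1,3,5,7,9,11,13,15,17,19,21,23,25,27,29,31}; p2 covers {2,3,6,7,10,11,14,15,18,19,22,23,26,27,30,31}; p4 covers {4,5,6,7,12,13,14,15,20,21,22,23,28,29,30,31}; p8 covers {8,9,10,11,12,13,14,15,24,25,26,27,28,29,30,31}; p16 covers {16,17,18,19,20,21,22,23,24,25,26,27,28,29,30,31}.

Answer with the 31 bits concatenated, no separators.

0000001111110110110110101101000

Place data at non-parity positions: p1 p2 0 p4 0 0 1 p8 1 1 1 1 0 1 1 p16 1 1 0 1 1 0 1 0 1 1 0 1 0 0 0
p1 (pos 1,3,5,7,9,11,13,15,17,19,21,23,25,27,29,31): XOR of data positions = 0⊕0⊕1⊕1⊕1⊕0⊕1⊕1⊕0⊕1⊕1⊕1⊕0⊕0⊕0 = 0
p2 (pos 2,3,6,7,10,11,14,15,18,19,22,23,26,27,30,31): XOR of data positions = 0⊕0⊕1⊕1⊕1⊕1⊕1⊕1⊕0⊕0⊕1⊕1⊕0⊕0⊕0 = 0
p4 (pos 4,5,6,7,12,13,14,15,20,21,22,23,28,29,30,31): XOR of data positions = 0⊕0⊕1⊕1⊕0⊕1⊕1⊕1⊕1⊕0⊕1⊕1⊕0⊕0⊕0 = 0
p8 (pos 8,9,10,11,12,13,14,15,24,25,26,27,28,29,30,31): XOR of data positions = 1⊕1⊕1⊕1⊕0⊕1⊕1⊕0⊕1⊕1⊕0⊕1⊕0⊕0⊕0 = 1
p16 (pos 16,17,18,19,20,21,22,23,24,25,26,27,28,29,30,31): XOR of data positions = 1⊕1⊕0⊕1⊕1⊕0⊕1⊕0⊕1⊕1⊕0⊕1⊕0⊕0⊕0 = 0
Codeword: 0000001111110110110110101101000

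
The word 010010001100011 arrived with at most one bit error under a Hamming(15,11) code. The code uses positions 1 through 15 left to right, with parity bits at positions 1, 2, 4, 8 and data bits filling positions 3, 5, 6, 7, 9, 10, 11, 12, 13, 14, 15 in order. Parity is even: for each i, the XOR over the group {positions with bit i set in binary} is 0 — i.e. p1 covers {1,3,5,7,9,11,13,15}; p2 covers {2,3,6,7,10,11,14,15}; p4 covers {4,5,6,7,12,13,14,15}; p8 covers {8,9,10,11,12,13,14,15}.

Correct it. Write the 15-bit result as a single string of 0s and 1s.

s1 (pos 1,3,5,7,9,11,13,15): 0⊕0⊕1⊕0⊕1⊕0⊕0⊕1 = 1
s2 (pos 2,3,6,7,10,11,14,15): 1⊕0⊕0⊕0⊕1⊕0⊕1⊕1 = 0
s4 (pos 4,5,6,7,12,13,14,15): 0⊕1⊕0⊕0⊕0⊕0⊕1⊕1 = 1
s8 (pos 8,9,10,11,12,13,14,15): 0⊕1⊕1⊕0⊕0⊕0⊕1⊕1 = 0
Syndrome s8…s1 = 0101 → error at position 5.
Flip position 5: 010010001100011 → 010000001100011

010000001100011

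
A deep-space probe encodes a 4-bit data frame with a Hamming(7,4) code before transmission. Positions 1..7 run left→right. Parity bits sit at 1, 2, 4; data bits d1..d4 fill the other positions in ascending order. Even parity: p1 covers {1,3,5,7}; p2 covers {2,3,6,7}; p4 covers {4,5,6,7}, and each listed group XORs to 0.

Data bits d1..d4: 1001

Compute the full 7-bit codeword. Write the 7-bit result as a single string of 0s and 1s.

Place data at non-parity positions: p1 p2 1 p4 0 0 1
p1 (pos 1,3,5,7): XOR of data positions = 1⊕0⊕1 = 0
p2 (pos 2,3,6,7): XOR of data positions = 1⊕0⊕1 = 0
p4 (pos 4,5,6,7): XOR of data positions = 0⊕0⊕1 = 1
Codeword: 0011001

0011001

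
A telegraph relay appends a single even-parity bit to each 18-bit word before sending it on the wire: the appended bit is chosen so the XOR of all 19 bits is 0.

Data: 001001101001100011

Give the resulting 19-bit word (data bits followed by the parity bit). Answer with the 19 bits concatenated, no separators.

0010011010011000110

XOR of the 18 data bits: 0⊕0⊕1⊕0⊕0⊕1⊕1⊕0⊕1⊕0⊕0⊕1⊕1⊕0⊕0⊕0⊕1⊕1 = 0
Parity bit = 0 (so all 19 bits XOR to 0).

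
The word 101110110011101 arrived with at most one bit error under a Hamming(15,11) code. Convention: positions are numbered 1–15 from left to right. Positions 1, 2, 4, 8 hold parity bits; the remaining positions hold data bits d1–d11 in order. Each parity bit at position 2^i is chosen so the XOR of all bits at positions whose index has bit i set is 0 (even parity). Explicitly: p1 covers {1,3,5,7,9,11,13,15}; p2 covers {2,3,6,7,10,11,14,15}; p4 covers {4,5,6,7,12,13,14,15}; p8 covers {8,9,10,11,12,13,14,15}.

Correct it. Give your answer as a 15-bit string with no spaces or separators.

101110111011101

s1 (pos 1,3,5,7,9,11,13,15): 1⊕1⊕1⊕1⊕0⊕1⊕1⊕1 = 1
s2 (pos 2,3,6,7,10,11,14,15): 0⊕1⊕0⊕1⊕0⊕1⊕0⊕1 = 0
s4 (pos 4,5,6,7,12,13,14,15): 1⊕1⊕0⊕1⊕1⊕1⊕0⊕1 = 0
s8 (pos 8,9,10,11,12,13,14,15): 1⊕0⊕0⊕1⊕1⊕1⊕0⊕1 = 1
Syndrome s8…s1 = 1001 → error at position 9.
Flip position 9: 101110110011101 → 101110111011101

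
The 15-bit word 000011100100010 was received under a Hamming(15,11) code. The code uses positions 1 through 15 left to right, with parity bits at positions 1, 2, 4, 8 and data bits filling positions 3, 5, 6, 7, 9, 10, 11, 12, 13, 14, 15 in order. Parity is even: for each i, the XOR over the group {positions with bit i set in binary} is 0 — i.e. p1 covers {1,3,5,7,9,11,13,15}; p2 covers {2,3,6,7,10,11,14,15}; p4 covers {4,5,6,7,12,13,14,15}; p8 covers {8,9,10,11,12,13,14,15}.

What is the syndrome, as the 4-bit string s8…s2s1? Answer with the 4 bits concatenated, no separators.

0000

s1 (pos 1,3,5,7,9,11,13,15): 0⊕0⊕1⊕1⊕0⊕0⊕0⊕0 = 0
s2 (pos 2,3,6,7,10,11,14,15): 0⊕0⊕1⊕1⊕1⊕0⊕1⊕0 = 0
s4 (pos 4,5,6,7,12,13,14,15): 0⊕1⊕1⊕1⊕0⊕0⊕1⊕0 = 0
s8 (pos 8,9,10,11,12,13,14,15): 0⊕0⊕1⊕0⊕0⊕0⊕1⊕0 = 0
Syndrome s8…s1 = 0000 → no error.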